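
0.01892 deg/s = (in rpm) 0.003153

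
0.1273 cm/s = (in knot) 0.002475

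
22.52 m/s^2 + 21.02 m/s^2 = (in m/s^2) 43.54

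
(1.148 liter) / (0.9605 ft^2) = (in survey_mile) 7.994e-06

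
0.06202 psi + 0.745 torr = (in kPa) 0.5269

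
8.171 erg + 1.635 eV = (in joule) 8.171e-07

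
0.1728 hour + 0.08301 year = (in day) 30.31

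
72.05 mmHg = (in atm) 0.0948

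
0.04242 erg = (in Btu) 4.021e-12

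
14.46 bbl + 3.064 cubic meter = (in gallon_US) 1417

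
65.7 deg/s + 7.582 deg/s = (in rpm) 12.21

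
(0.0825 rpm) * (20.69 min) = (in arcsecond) 2.212e+06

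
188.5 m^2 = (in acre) 0.04658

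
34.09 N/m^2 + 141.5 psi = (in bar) 9.756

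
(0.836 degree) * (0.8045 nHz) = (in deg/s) 6.726e-10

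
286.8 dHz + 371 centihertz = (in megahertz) 3.239e-05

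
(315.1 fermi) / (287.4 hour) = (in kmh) 1.096e-18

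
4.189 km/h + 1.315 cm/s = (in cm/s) 117.7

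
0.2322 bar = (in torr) 174.2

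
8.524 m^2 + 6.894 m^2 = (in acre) 0.00381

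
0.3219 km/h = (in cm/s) 8.942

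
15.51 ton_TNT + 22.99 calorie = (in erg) 6.489e+17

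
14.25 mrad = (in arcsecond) 2939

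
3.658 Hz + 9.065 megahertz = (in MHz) 9.065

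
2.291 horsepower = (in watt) 1708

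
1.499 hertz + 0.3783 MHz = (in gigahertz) 0.0003783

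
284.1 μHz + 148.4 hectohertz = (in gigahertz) 1.484e-05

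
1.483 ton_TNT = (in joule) 6.205e+09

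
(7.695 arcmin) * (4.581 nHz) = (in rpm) 9.792e-11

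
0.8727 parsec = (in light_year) 2.846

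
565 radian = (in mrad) 5.65e+05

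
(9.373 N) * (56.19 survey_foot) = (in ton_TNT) 3.837e-08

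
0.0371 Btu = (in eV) 2.443e+20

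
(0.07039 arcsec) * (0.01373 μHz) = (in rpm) 4.474e-14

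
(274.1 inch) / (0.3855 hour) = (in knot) 0.009752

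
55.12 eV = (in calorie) 2.111e-18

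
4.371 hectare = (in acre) 10.8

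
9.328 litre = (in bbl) 0.05867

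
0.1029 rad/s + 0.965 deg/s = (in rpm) 1.143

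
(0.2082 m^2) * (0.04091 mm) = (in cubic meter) 8.517e-06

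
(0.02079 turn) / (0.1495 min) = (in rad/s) 0.01456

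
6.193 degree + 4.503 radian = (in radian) 4.611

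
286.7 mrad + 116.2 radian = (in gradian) 7416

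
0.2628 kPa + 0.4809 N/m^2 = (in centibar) 0.2633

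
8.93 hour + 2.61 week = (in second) 1.611e+06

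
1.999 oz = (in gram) 56.67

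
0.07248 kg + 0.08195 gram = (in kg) 0.07256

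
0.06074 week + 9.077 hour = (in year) 0.002201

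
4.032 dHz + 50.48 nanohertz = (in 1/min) 24.19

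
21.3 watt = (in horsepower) 0.02856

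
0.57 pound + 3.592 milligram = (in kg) 0.2586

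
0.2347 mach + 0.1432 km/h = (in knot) 155.4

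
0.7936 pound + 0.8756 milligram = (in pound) 0.7936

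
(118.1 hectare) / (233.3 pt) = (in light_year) 1.517e-09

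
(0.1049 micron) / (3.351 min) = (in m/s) 5.217e-10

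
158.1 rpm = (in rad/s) 16.56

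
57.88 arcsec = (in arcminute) 0.9647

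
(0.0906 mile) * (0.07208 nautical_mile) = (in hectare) 1.946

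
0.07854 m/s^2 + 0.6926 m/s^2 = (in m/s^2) 0.7711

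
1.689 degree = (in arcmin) 101.3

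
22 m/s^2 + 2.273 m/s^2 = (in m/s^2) 24.27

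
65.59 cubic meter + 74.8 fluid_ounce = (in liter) 6.559e+04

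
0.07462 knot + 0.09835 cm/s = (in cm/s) 3.937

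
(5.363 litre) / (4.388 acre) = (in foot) 9.909e-07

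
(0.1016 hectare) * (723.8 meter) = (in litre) 7.354e+08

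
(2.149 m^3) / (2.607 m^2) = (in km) 0.0008243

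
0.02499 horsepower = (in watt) 18.64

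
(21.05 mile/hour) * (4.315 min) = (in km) 2.436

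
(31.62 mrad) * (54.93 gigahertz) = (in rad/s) 1.737e+09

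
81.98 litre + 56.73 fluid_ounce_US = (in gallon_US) 22.1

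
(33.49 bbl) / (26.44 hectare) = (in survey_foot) 6.607e-05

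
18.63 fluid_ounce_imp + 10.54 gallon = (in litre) 40.43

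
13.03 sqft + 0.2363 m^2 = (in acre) 0.0003575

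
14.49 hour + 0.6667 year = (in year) 0.6684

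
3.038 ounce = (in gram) 86.13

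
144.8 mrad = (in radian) 0.1448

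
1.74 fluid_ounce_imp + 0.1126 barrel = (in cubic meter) 0.01795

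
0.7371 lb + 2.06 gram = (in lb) 0.7416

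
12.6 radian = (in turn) 2.005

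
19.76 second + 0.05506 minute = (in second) 23.06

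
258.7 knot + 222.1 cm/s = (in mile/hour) 302.7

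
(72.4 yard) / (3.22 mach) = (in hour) 1.677e-05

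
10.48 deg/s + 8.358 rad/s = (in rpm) 81.56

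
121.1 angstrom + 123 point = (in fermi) 4.339e+13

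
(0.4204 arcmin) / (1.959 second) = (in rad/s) 6.242e-05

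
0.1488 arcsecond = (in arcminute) 0.00248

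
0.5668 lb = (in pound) 0.5668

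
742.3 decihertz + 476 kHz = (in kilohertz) 476.1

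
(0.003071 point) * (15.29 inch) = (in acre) 1.04e-10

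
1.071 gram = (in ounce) 0.03778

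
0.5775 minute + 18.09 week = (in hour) 3039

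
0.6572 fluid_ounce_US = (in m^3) 1.944e-05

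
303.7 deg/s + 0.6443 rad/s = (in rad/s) 5.945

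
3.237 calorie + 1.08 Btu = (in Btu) 1.093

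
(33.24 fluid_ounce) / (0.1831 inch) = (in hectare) 2.114e-05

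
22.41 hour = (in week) 0.1334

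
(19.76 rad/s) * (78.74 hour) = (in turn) 8.915e+05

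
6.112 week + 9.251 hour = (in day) 43.17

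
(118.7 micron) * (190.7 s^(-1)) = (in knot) 0.044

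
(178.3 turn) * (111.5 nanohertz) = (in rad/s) 0.0001249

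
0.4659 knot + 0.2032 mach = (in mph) 155.3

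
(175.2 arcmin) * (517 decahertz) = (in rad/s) 263.5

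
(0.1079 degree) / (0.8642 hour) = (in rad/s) 6.053e-07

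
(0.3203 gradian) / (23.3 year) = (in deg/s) 3.923e-10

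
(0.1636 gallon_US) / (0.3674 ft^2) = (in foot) 0.05953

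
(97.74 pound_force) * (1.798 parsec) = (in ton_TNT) 5.765e+09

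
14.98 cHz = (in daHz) 0.01498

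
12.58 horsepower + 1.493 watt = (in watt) 9382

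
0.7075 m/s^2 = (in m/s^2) 0.7075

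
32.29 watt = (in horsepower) 0.0433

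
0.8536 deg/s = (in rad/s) 0.0149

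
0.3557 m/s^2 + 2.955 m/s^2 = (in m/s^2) 3.311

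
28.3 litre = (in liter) 28.3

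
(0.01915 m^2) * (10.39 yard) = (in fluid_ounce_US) 6152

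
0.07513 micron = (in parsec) 2.435e-24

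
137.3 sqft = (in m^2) 12.76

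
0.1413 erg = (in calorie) 3.377e-09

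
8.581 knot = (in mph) 9.875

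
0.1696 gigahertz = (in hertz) 1.696e+08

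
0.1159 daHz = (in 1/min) 69.54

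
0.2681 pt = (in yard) 0.0001034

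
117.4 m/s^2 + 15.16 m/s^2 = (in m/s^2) 132.6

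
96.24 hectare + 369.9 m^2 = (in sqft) 1.036e+07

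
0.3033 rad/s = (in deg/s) 17.38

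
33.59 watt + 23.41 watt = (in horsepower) 0.07644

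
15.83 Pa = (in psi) 0.002296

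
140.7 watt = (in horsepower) 0.1887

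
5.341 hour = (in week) 0.03179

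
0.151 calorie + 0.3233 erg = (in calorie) 0.151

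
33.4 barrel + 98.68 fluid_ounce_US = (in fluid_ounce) 1.797e+05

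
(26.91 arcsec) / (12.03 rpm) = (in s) 0.0001036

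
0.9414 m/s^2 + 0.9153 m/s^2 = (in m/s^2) 1.857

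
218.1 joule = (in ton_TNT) 5.213e-08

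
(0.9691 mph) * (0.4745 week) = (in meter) 1.243e+05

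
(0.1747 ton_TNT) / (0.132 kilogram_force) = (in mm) 5.647e+11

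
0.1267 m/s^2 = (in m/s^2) 0.1267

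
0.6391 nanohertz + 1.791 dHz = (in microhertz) 1.791e+05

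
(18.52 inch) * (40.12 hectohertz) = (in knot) 3669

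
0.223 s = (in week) 3.687e-07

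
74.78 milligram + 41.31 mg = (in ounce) 0.004095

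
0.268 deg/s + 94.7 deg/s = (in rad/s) 1.658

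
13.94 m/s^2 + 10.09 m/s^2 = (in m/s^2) 24.03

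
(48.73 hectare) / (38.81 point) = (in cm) 3.559e+09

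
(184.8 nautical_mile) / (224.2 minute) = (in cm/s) 2544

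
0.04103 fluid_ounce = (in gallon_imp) 0.0002669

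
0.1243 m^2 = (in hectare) 1.243e-05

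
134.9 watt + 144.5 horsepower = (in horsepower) 144.7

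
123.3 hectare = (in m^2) 1.233e+06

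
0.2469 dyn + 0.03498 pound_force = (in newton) 0.1556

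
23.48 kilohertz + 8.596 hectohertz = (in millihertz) 2.434e+07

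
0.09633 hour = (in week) 0.0005734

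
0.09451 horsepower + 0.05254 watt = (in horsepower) 0.09458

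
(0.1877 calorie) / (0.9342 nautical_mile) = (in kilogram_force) 4.629e-05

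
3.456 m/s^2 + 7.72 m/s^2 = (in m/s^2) 11.18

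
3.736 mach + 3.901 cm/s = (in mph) 2846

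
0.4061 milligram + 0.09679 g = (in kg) 9.72e-05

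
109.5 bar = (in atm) 108.1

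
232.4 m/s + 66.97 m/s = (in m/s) 299.4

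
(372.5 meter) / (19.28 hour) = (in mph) 0.01201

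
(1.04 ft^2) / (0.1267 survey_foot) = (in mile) 0.001555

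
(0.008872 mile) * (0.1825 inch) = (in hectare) 6.619e-06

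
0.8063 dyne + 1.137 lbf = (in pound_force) 1.137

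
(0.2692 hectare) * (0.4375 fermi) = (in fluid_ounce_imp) 4.145e-08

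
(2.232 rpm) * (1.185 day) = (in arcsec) 4.936e+09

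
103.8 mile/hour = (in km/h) 167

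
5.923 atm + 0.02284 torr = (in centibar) 600.2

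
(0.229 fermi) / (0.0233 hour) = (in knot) 5.307e-18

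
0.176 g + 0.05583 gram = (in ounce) 0.008178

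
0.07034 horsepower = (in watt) 52.45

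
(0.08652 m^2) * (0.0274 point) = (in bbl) 5.26e-06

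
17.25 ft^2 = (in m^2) 1.603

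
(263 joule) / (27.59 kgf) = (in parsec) 3.15e-17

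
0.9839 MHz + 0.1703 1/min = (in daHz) 9.839e+04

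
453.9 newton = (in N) 453.9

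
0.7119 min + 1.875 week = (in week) 1.875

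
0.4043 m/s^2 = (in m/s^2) 0.4043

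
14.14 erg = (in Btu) 1.34e-09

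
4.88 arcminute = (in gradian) 0.09037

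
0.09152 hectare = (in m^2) 915.2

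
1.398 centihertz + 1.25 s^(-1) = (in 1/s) 1.264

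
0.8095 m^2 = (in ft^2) 8.713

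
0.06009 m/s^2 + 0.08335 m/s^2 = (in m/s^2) 0.1434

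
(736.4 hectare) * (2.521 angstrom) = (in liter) 1.856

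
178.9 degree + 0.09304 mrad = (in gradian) 198.8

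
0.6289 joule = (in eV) 3.925e+18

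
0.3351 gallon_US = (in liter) 1.268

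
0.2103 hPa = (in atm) 0.0002075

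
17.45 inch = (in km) 0.0004432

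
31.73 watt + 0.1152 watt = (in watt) 31.85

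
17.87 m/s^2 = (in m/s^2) 17.87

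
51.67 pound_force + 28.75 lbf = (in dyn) 3.577e+07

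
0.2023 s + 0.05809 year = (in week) 3.029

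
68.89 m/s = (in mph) 154.1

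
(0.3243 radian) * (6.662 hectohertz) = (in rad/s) 216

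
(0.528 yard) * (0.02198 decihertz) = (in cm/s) 0.1061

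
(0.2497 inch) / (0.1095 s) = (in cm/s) 5.792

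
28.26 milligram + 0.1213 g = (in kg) 0.0001496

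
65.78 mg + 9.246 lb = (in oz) 147.9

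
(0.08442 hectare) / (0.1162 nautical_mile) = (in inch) 154.4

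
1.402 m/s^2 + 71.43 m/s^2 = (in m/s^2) 72.83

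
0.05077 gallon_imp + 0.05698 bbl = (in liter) 9.29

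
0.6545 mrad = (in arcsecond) 135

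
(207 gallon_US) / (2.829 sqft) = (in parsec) 9.662e-17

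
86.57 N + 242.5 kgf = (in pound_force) 554.1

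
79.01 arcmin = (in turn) 0.003658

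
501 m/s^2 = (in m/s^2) 501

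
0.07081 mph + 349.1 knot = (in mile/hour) 401.8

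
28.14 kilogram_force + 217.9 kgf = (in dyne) 2.413e+08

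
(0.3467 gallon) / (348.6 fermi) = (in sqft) 4.052e+10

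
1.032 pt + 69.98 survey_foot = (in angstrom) 2.133e+11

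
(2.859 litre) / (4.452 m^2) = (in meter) 0.0006422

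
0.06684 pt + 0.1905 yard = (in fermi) 1.742e+14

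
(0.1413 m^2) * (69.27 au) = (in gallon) 3.868e+14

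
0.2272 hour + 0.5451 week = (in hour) 91.8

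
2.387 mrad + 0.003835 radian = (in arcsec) 1283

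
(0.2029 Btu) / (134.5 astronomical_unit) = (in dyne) 1.064e-06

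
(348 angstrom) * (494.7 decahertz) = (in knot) 0.0003346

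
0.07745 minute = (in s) 4.647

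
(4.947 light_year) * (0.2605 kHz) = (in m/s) 1.219e+19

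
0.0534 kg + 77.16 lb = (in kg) 35.05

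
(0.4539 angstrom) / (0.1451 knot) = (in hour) 1.689e-13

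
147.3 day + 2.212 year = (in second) 8.248e+07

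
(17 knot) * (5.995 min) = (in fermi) 3.146e+18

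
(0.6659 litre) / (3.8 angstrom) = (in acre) 433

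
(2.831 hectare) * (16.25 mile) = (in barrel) 4.657e+09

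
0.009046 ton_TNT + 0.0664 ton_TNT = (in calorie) 7.545e+07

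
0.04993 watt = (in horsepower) 6.696e-05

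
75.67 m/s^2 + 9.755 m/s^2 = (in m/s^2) 85.42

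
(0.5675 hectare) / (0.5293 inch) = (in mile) 262.3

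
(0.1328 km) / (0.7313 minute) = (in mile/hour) 6.77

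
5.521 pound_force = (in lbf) 5.521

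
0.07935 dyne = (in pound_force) 1.784e-07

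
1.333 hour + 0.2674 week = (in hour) 46.26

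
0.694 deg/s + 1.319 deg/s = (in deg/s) 2.013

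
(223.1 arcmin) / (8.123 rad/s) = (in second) 0.007989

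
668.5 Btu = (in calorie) 1.686e+05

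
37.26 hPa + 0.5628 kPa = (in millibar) 42.89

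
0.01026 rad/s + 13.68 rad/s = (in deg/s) 784.4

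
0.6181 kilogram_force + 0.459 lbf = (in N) 8.103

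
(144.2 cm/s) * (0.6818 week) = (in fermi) 5.946e+20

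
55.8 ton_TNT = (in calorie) 5.58e+10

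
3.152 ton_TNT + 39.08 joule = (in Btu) 1.25e+07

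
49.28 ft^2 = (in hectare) 0.0004578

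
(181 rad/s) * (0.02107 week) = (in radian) 2.307e+06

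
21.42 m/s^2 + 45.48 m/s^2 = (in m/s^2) 66.9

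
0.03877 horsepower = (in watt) 28.91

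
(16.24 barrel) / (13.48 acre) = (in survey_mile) 2.941e-08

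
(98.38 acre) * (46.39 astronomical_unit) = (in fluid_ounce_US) 9.343e+22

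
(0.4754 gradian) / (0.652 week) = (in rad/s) 1.894e-08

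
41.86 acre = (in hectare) 16.94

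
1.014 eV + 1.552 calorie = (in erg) 6.494e+07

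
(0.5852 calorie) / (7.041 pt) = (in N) 985.7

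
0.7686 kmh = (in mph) 0.4776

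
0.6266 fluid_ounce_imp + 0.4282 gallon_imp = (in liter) 1.964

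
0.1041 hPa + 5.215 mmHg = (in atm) 0.006965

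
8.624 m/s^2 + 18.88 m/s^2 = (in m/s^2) 27.5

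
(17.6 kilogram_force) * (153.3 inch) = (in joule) 672.1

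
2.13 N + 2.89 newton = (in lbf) 1.129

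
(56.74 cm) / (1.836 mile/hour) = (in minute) 0.01152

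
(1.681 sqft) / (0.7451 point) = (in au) 3.972e-09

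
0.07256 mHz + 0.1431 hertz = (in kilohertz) 0.0001432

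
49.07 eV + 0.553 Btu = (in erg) 5.834e+09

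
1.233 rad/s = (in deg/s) 70.65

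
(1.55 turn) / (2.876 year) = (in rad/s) 1.074e-07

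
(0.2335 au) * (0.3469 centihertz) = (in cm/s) 1.212e+10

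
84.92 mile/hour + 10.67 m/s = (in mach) 0.1428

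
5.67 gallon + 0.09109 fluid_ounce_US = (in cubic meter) 0.02147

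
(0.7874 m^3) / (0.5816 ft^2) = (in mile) 0.009055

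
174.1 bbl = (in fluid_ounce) 9.36e+05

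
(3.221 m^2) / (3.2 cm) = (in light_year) 1.064e-14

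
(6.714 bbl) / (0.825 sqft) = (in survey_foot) 45.69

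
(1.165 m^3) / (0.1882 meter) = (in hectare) 0.000619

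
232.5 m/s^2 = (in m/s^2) 232.5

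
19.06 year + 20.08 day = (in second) 6.028e+08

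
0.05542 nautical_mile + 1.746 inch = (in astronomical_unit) 6.864e-10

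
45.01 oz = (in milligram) 1.276e+06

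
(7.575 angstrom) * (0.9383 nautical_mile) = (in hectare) 1.316e-10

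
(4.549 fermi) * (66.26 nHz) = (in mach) 8.852e-25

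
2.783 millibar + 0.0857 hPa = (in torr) 2.152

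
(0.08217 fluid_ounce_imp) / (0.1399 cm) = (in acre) 4.124e-07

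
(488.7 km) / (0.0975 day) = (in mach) 0.1704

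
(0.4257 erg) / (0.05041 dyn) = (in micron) 8.445e+04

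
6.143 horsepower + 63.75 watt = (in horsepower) 6.228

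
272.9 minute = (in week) 0.02707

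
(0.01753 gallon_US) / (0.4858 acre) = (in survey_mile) 2.097e-11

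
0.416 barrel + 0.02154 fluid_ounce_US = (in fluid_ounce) 2236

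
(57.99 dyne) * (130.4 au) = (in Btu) 1.072e+07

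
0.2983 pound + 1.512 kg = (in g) 1647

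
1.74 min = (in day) 0.001208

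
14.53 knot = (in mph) 16.72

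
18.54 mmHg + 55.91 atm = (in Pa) 5.668e+06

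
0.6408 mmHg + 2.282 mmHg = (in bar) 0.003897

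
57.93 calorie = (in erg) 2.424e+09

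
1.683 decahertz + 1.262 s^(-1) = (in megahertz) 1.809e-05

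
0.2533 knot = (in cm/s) 13.03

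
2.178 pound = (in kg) 0.9879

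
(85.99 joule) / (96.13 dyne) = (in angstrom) 8.945e+14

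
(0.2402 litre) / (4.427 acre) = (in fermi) 1.341e+07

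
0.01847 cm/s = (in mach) 5.424e-07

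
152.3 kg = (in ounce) 5372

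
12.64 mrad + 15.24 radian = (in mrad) 1.525e+04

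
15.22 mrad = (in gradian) 0.9689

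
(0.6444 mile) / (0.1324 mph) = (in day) 0.2028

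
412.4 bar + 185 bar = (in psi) 8665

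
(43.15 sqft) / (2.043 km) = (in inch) 0.07725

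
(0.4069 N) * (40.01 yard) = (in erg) 1.489e+08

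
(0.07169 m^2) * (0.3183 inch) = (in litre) 0.5796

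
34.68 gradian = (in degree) 31.21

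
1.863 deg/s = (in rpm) 0.3105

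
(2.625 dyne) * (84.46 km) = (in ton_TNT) 5.299e-10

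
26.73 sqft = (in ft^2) 26.73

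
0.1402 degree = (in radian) 0.002447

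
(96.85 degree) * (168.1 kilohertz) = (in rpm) 2.713e+06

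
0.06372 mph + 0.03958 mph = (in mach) 0.0001356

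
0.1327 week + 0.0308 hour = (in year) 0.002548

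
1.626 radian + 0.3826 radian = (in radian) 2.009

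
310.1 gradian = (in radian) 4.871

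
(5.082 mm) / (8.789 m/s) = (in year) 1.834e-11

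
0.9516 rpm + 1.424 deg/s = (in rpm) 1.189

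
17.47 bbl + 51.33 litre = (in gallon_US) 747.3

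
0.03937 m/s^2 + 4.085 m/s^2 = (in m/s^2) 4.124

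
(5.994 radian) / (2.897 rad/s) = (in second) 2.069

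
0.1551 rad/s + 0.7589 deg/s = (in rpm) 1.608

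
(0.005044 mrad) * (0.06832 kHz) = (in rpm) 0.003291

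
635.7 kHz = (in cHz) 6.357e+07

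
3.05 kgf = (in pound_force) 6.724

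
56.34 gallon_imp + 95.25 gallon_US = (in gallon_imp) 135.7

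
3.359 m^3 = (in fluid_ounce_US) 1.136e+05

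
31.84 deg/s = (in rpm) 5.307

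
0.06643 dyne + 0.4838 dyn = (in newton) 5.502e-06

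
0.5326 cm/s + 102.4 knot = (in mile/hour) 117.9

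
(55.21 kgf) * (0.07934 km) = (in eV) 2.681e+23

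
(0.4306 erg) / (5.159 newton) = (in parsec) 2.705e-25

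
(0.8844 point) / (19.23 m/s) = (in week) 2.683e-11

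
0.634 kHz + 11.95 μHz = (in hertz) 634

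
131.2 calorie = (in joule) 548.9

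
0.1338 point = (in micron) 47.2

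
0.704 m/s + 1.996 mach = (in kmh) 2449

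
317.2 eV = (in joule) 5.082e-17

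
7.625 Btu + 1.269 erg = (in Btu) 7.625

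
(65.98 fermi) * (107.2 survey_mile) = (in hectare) 1.138e-12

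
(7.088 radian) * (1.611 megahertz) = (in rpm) 1.09e+08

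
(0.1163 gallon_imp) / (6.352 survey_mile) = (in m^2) 5.172e-08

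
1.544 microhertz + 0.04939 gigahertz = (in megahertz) 49.39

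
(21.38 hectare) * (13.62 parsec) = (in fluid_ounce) 3.038e+27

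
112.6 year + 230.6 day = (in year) 113.2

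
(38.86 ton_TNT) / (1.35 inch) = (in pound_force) 1.066e+12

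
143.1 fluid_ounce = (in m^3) 0.004232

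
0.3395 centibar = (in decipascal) 3395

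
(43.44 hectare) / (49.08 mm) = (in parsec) 2.868e-10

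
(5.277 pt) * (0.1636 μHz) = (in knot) 5.92e-10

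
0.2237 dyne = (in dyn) 0.2237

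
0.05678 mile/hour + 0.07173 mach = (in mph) 54.69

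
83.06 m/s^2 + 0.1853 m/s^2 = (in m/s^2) 83.25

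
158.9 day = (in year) 0.4353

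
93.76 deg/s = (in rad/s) 1.636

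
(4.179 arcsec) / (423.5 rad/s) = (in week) 7.91e-14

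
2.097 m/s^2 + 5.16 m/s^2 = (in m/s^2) 7.257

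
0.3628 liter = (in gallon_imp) 0.0798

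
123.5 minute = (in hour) 2.058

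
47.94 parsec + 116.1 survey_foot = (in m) 1.479e+18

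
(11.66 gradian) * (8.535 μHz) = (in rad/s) 1.563e-06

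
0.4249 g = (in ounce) 0.01499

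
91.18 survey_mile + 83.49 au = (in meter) 1.249e+13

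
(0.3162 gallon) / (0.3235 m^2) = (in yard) 0.004046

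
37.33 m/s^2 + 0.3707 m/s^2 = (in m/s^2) 37.7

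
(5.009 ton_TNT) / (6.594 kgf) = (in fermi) 3.241e+23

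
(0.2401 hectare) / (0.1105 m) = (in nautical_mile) 11.73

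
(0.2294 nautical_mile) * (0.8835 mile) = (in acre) 149.3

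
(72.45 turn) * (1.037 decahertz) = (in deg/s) 2.705e+05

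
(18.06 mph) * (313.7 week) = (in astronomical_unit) 0.01024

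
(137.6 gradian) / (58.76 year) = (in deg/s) 6.683e-08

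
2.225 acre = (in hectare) 0.9004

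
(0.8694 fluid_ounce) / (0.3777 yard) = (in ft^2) 0.0008013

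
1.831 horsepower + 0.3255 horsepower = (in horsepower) 2.156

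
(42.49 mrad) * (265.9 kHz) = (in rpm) 1.079e+05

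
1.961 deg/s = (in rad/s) 0.03423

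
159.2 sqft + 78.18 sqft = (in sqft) 237.4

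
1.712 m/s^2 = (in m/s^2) 1.712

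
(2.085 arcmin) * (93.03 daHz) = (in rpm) 5.388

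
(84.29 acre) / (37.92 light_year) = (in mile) 5.908e-16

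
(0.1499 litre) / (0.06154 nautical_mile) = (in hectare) 1.315e-10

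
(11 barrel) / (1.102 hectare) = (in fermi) 1.587e+11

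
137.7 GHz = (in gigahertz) 137.7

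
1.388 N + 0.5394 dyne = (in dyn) 1.388e+05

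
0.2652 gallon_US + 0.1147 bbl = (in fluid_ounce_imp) 677.1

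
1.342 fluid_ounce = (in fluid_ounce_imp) 1.397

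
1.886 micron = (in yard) 2.063e-06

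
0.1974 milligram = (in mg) 0.1974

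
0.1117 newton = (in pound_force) 0.02511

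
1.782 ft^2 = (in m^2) 0.1656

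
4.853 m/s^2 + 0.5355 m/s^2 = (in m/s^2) 5.388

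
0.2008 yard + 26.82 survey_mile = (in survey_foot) 1.416e+05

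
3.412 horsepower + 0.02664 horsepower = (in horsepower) 3.439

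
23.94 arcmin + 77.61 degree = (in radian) 1.362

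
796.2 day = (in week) 113.7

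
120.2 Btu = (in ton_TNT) 3.031e-05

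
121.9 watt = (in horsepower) 0.1635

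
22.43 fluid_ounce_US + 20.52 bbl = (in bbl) 20.52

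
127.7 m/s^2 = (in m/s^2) 127.7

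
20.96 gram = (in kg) 0.02096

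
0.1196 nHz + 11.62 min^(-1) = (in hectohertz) 0.001937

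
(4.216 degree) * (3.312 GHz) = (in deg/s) 1.396e+10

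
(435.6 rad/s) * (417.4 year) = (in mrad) 5.734e+15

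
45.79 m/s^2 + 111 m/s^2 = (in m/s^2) 156.8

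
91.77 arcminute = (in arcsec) 5506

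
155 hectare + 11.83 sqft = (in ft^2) 1.668e+07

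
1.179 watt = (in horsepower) 0.001581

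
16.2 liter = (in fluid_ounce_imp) 570.2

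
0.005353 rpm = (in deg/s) 0.03212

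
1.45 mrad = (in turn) 0.0002308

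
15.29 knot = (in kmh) 28.32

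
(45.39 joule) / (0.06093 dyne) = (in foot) 2.444e+08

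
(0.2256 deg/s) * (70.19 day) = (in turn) 3800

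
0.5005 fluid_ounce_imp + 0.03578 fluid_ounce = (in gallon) 0.004036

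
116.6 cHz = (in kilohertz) 0.001166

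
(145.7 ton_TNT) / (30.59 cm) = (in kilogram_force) 2.032e+11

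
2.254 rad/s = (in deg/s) 129.1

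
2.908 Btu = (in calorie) 733.3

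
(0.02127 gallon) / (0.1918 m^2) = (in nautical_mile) 2.267e-07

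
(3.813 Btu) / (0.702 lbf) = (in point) 3.652e+06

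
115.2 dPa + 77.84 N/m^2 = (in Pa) 89.36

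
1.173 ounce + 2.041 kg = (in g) 2074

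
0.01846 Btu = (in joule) 19.48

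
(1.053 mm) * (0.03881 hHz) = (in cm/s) 0.4087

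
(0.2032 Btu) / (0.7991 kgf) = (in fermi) 2.736e+16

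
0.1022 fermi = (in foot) 3.353e-16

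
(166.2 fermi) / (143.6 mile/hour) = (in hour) 7.192e-19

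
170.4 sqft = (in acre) 0.003912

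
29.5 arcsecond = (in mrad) 0.143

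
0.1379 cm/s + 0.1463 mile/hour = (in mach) 0.0001961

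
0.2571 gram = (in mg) 257.1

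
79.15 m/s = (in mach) 0.2325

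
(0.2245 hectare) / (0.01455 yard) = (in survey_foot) 5.536e+05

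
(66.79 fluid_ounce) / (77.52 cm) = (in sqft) 0.02743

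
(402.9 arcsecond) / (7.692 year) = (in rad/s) 8.052e-12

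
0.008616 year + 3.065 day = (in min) 8942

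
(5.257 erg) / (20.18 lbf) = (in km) 5.856e-12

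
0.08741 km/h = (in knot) 0.0472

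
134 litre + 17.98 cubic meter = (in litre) 1.811e+04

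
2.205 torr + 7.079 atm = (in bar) 7.176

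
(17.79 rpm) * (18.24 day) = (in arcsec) 6.056e+11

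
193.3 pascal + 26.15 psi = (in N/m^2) 1.805e+05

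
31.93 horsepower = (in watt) 2.381e+04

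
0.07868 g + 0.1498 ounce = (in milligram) 4325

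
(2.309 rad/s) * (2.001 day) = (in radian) 3.992e+05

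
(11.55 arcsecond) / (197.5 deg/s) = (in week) 2.686e-11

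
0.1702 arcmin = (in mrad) 0.04951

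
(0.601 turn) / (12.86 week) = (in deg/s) 2.782e-05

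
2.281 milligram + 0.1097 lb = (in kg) 0.04976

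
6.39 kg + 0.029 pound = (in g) 6403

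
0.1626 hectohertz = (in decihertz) 162.6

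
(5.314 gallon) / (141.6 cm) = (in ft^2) 0.1529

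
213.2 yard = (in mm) 1.95e+05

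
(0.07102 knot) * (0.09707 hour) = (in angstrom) 1.277e+11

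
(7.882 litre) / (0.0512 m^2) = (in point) 436.4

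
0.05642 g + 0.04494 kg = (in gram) 45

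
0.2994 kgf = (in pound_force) 0.6601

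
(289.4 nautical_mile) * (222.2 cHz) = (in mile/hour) 2.664e+06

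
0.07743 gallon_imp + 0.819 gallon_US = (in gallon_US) 0.912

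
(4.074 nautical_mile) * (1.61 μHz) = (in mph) 0.02717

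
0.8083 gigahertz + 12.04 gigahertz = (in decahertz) 1.285e+09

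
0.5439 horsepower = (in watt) 405.6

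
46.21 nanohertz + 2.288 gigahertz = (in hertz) 2.288e+09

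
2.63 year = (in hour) 2.304e+04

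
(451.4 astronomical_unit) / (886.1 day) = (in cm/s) 8.82e+07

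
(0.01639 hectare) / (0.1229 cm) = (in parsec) 4.322e-12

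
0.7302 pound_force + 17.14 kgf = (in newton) 171.3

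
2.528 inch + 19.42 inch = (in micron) 5.575e+05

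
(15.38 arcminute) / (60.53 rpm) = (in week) 1.167e-09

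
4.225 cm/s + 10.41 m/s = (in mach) 0.0307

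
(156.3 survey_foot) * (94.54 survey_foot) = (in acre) 0.3392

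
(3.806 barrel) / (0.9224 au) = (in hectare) 4.385e-16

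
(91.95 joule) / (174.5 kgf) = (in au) 3.592e-13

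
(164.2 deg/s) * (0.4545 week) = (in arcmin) 2.708e+09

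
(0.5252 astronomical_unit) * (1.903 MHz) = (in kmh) 5.383e+17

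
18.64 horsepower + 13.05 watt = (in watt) 1.391e+04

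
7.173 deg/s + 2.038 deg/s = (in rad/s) 0.1608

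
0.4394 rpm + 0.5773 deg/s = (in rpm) 0.5356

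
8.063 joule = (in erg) 8.063e+07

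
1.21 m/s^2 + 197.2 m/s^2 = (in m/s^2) 198.4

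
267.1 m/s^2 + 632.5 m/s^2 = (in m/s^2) 899.6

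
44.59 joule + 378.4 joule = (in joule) 423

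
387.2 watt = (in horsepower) 0.5192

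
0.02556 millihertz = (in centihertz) 0.002556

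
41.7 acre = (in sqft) 1.816e+06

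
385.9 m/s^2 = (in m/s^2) 385.9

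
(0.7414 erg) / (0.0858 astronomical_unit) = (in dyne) 5.776e-13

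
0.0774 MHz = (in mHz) 7.74e+07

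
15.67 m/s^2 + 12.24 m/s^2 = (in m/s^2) 27.91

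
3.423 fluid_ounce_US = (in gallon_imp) 0.02227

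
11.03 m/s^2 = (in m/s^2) 11.03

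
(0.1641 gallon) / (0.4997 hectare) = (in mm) 0.0001243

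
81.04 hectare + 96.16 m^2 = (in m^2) 8.105e+05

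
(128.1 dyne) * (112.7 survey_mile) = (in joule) 232.3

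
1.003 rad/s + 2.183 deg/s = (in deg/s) 59.65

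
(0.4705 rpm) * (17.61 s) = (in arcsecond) 1.79e+05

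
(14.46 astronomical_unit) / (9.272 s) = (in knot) 4.535e+11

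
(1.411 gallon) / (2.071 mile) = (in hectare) 1.603e-10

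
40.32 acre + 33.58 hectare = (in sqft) 5.371e+06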